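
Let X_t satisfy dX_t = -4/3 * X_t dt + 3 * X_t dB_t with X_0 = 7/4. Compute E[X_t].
E[X_t] = 7*exp(-4*t/3)/4

For GBM dX = mu X dt + sigma X dB with X_0 = x_0, apply Itô to Y = log X: dY = (mu - sigma^2/2) dt + sigma dB, so Y_t = log(x_0) + (mu - sigma^2/2) t + sigma B_t and hence X_t = x_0 * exp((mu - sigma^2/2) t + sigma B_t).
With mu = -4/3, sigma = 3, x_0 = 7/4, this gives:
  X_t = 7/4 * exp((-35/6) * t + (3) * B_t).
Since sigma*B_t ~ Normal(0, sigma^2 t), E[exp(sigma*B_t)] = exp(sigma^2 t / 2); so E[X_t] = x_0 * exp((mu - sigma^2/2) t) * exp(sigma^2 t / 2) = x_0 * exp(mu t) = 7*exp(-4*t/3)/4.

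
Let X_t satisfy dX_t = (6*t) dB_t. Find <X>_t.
<X>_t = 12*t^3

For an Itô process dX_t = a(t) dt + b(t) dB_t, the quadratic variation is <X>_t = int_0^t b(s)^2 ds (the drift term does not contribute). Here b(s) = 6*s, so
  b(s)^2 = 36*s^2.
Integrating from 0 to t:
  <X>_t = int_0^t (36*s^2) ds = 12*t^3.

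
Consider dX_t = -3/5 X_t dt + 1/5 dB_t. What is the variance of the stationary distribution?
lim Var(X_t) = 1/30

The OU SDE dX = -theta X dt + sigma dB admits the integrating factor exp(theta t): d(exp(theta t) X_t) = sigma exp(theta t) dB_t. Integrating from 0 to t gives X_t = x_0 * exp(-theta t) + sigma * int_0^t exp(-theta (t-s)) dB_s for any initial x_0. The Itô integral has variance (by the Itô isometry) sigma^2 * int_0^t exp(-2 theta (t - s)) ds = sigma^2 * (1 - exp(-2 theta t)) / (2 theta), independent of x_0.
With theta = 3/5, sigma = 1/5:
  Var(X_t) = (1/5)^2 * (1 - exp(-2*3/5 t)) / (2 * 3/5) = 1/30 - exp(-6*t/5)/30.
As t -> infinity, exp(-2*3/5 t) -> 0, so the stationary variance is sigma^2 / (2 theta) = 1/30.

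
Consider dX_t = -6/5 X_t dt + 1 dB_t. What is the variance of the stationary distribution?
lim Var(X_t) = 5/12

The OU SDE dX = -theta X dt + sigma dB admits the integrating factor exp(theta t): d(exp(theta t) X_t) = sigma exp(theta t) dB_t. Integrating from 0 to t gives X_t = x_0 * exp(-theta t) + sigma * int_0^t exp(-theta (t-s)) dB_s for any initial x_0. The Itô integral has variance (by the Itô isometry) sigma^2 * int_0^t exp(-2 theta (t - s)) ds = sigma^2 * (1 - exp(-2 theta t)) / (2 theta), independent of x_0.
With theta = 6/5, sigma = 1:
  Var(X_t) = (1)^2 * (1 - exp(-2*6/5 t)) / (2 * 6/5) = 5/12 - 5*exp(-12*t/5)/12.
As t -> infinity, exp(-2*6/5 t) -> 0, so the stationary variance is sigma^2 / (2 theta) = 5/12.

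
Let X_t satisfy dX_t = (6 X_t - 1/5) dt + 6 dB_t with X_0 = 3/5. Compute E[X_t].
E[X_t] = 17*exp(6*t)/30 + 1/30

Taking expectations and using E[dB_t] = 0, the mean m(t) = E[X_t] satisfies the ODE m'(t) = a m(t) + b with m(0) = x_0. With a = 6, b = -1/5, x_0 = 3/5, the solution is
  m(t) = x_0 * exp(a t) + (b/a) * (exp(a t) - 1)
       = (3/5) * exp(6 t) + ((-1/5)/6) * (exp(6 t) - 1)
       = 17*exp(6*t)/30 + 1/30.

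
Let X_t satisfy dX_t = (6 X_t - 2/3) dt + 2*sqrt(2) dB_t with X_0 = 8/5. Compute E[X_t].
E[X_t] = 67*exp(6*t)/45 + 1/9

Taking expectations and using E[dB_t] = 0, the mean m(t) = E[X_t] satisfies the ODE m'(t) = a m(t) + b with m(0) = x_0. With a = 6, b = -2/3, x_0 = 8/5, the solution is
  m(t) = x_0 * exp(a t) + (b/a) * (exp(a t) - 1)
       = (8/5) * exp(6 t) + ((-2/3)/6) * (exp(6 t) - 1)
       = 67*exp(6*t)/45 + 1/9.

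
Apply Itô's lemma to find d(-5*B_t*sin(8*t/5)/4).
d(-5*B_t*sin(8*t/5)/4) = (-2*B_t*cos(8*t/5)) dt + (-5*sin(8*t/5)/4) dB_t

Itô's formula for f(t, x): d f(t, B_t) = (f_t + (1/2) f_xx) dt + f_x dB_t. Compute partials of f(t, x) = -5*x*sin(8*t/5)/4:
  f_t(t,x)  = -2*x*cos(8*t/5)
  f_x(t,x)  = -5*sin(8*t/5)/4
  f_xx(t,x) = 0
Assemble drift = f_t + (1/2) f_xx = -2*x*cos(8*t/5) and diffusion = f_x = -5*sin(8*t/5)/4. Substituting x = B_t:
  d(-5*B_t*sin(8*t/5)/4) = (-2*B_t*cos(8*t/5)) dt + (-5*sin(8*t/5)/4) dB_t.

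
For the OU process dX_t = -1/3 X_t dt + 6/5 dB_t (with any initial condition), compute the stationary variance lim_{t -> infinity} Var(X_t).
lim Var(X_t) = 54/25

The OU SDE dX = -theta X dt + sigma dB admits the integrating factor exp(theta t): d(exp(theta t) X_t) = sigma exp(theta t) dB_t. Integrating from 0 to t gives X_t = x_0 * exp(-theta t) + sigma * int_0^t exp(-theta (t-s)) dB_s for any initial x_0. The Itô integral has variance (by the Itô isometry) sigma^2 * int_0^t exp(-2 theta (t - s)) ds = sigma^2 * (1 - exp(-2 theta t)) / (2 theta), independent of x_0.
With theta = 1/3, sigma = 6/5:
  Var(X_t) = (6/5)^2 * (1 - exp(-2*1/3 t)) / (2 * 1/3) = 54/25 - 54*exp(-2*t/3)/25.
As t -> infinity, exp(-2*1/3 t) -> 0, so the stationary variance is sigma^2 / (2 theta) = 54/25.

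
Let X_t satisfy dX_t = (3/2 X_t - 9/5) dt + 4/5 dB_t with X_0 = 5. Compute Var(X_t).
Var(X_t) = 16*exp(3*t)/75 - 16/75

The variance V(t) = Var(X_t) satisfies V'(t) = 2 a V(t) + c^2 with V(0) = 0 (drift coefficient is linear in X, diffusion is constant). With a = 3/2, c = 4/5, the solution is
  V(t) = (c^2 / (2 a)) * (exp(2 a t) - 1)
       = ((4/5)^2 / (2*(3/2))) * (exp(3 t) - 1)
       = 16*exp(3*t)/75 - 16/75.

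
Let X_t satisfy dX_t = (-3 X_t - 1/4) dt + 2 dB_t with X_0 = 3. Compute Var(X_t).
Var(X_t) = 2/3 - 2*exp(-6*t)/3

The variance V(t) = Var(X_t) satisfies V'(t) = 2 a V(t) + c^2 with V(0) = 0 (drift coefficient is linear in X, diffusion is constant). With a = -3, c = 2, the solution is
  V(t) = (c^2 / (2 a)) * (exp(2 a t) - 1)
       = (2^2 / (2*(-3))) * (exp((-6) t) - 1)
       = 2/3 - 2*exp(-6*t)/3.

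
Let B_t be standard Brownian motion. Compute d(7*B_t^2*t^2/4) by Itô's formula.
d(7*B_t^2*t^2/4) = (7*t*(2*B_t^2 + t)/4) dt + (7*B_t*t^2/2) dB_t

Itô's formula for f(t, x): d f(t, B_t) = (f_t + (1/2) f_xx) dt + f_x dB_t. Compute partials of f(t, x) = 7*t^2*x^2/4:
  f_t(t,x)  = 7*t*x^2/2
  f_x(t,x)  = 7*t^2*x/2
  f_xx(t,x) = 7*t^2/2
Assemble drift = f_t + (1/2) f_xx = 7*t*(t + 2*x^2)/4 and diffusion = f_x = 7*t^2*x/2. Substituting x = B_t:
  d(7*B_t^2*t^2/4) = (7*t*(2*B_t^2 + t)/4) dt + (7*B_t*t^2/2) dB_t.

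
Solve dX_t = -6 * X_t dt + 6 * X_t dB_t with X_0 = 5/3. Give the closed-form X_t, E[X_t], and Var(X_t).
X_t = 5/3 * exp((-24) t + (6) B_t); E[X_t] = 5*exp(-6*t)/3; Var(X_t) = (25*exp(36*t) - 25)*exp(-12*t)/9

For GBM dX = mu X dt + sigma X dB with X_0 = x_0, apply Itô to Y = log X: dY = (mu - sigma^2/2) dt + sigma dB, so Y_t = log(x_0) + (mu - sigma^2/2) t + sigma B_t and hence X_t = x_0 * exp((mu - sigma^2/2) t + sigma B_t).
With mu = -6, sigma = 6, x_0 = 5/3, this gives:
  X_t = 5/3 * exp((-24) * t + (6) * B_t).
Since sigma*B_t ~ Normal(0, sigma^2 t), E[exp(sigma*B_t)] = exp(sigma^2 t / 2); so E[X_t] = x_0 * exp((mu - sigma^2/2) t) * exp(sigma^2 t / 2) = x_0 * exp(mu t) = 5*exp(-6*t)/3.
Var(X_t) = E[X_t^2] - (E[X_t])^2 = x_0^2 * exp(2 mu t) * (exp(sigma^2 t) - 1) = (25*exp(36*t) - 25)*exp(-12*t)/9.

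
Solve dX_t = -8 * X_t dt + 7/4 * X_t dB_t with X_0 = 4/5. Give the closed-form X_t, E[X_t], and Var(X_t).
X_t = 4/5 * exp((-305/32) t + (7/4) B_t); E[X_t] = 4*exp(-8*t)/5; Var(X_t) = (16*exp(49*t/16) - 16)*exp(-16*t)/25

For GBM dX = mu X dt + sigma X dB with X_0 = x_0, apply Itô to Y = log X: dY = (mu - sigma^2/2) dt + sigma dB, so Y_t = log(x_0) + (mu - sigma^2/2) t + sigma B_t and hence X_t = x_0 * exp((mu - sigma^2/2) t + sigma B_t).
With mu = -8, sigma = 7/4, x_0 = 4/5, this gives:
  X_t = 4/5 * exp((-305/32) * t + (7/4) * B_t).
Since sigma*B_t ~ Normal(0, sigma^2 t), E[exp(sigma*B_t)] = exp(sigma^2 t / 2); so E[X_t] = x_0 * exp((mu - sigma^2/2) t) * exp(sigma^2 t / 2) = x_0 * exp(mu t) = 4*exp(-8*t)/5.
Var(X_t) = E[X_t^2] - (E[X_t])^2 = x_0^2 * exp(2 mu t) * (exp(sigma^2 t) - 1) = (16*exp(49*t/16) - 16)*exp(-16*t)/25.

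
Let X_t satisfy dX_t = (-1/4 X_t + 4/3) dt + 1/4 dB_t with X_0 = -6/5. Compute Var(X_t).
Var(X_t) = 1/8 - exp(-t/2)/8

The variance V(t) = Var(X_t) satisfies V'(t) = 2 a V(t) + c^2 with V(0) = 0 (drift coefficient is linear in X, diffusion is constant). With a = -1/4, c = 1/4, the solution is
  V(t) = (c^2 / (2 a)) * (exp(2 a t) - 1)
       = ((1/4)^2 / (2*(-1/4))) * (exp((-1/2) t) - 1)
       = 1/8 - exp(-t/2)/8.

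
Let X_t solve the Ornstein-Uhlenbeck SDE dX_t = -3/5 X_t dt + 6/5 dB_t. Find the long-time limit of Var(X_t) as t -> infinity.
lim Var(X_t) = 6/5

The OU SDE dX = -theta X dt + sigma dB admits the integrating factor exp(theta t): d(exp(theta t) X_t) = sigma exp(theta t) dB_t. Integrating from 0 to t gives X_t = x_0 * exp(-theta t) + sigma * int_0^t exp(-theta (t-s)) dB_s for any initial x_0. The Itô integral has variance (by the Itô isometry) sigma^2 * int_0^t exp(-2 theta (t - s)) ds = sigma^2 * (1 - exp(-2 theta t)) / (2 theta), independent of x_0.
With theta = 3/5, sigma = 6/5:
  Var(X_t) = (6/5)^2 * (1 - exp(-2*3/5 t)) / (2 * 3/5) = 6/5 - 6*exp(-6*t/5)/5.
As t -> infinity, exp(-2*3/5 t) -> 0, so the stationary variance is sigma^2 / (2 theta) = 6/5.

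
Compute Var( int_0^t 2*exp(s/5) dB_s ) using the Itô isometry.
Var = 10*exp(2*t/5) - 10

The Itô integral of a deterministic integrand f(s) has mean 0 because each increment f(s) * (B_{s+ds} - B_s) has mean 0. By the Itô isometry:
  Var( int_0^t f(s) dB_s ) = E[ (int_0^t f(s) dB_s)^2 ] = int_0^t f(s)^2 ds.
Here f(s) = 2*exp(s/5), so f(s)^2 = 4*exp(2*s/5). Integrate:
  int_0^t (4*exp(2*s/5)) ds = 10*exp(2*t/5) - 10.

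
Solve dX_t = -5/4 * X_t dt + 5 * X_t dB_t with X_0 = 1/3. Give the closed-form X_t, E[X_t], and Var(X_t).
X_t = 1/3 * exp((-55/4) t + (5) B_t); E[X_t] = exp(-5*t/4)/3; Var(X_t) = (exp(25*t) - 1)*exp(-5*t/2)/9

For GBM dX = mu X dt + sigma X dB with X_0 = x_0, apply Itô to Y = log X: dY = (mu - sigma^2/2) dt + sigma dB, so Y_t = log(x_0) + (mu - sigma^2/2) t + sigma B_t and hence X_t = x_0 * exp((mu - sigma^2/2) t + sigma B_t).
With mu = -5/4, sigma = 5, x_0 = 1/3, this gives:
  X_t = 1/3 * exp((-55/4) * t + (5) * B_t).
Since sigma*B_t ~ Normal(0, sigma^2 t), E[exp(sigma*B_t)] = exp(sigma^2 t / 2); so E[X_t] = x_0 * exp((mu - sigma^2/2) t) * exp(sigma^2 t / 2) = x_0 * exp(mu t) = exp(-5*t/4)/3.
Var(X_t) = E[X_t^2] - (E[X_t])^2 = x_0^2 * exp(2 mu t) * (exp(sigma^2 t) - 1) = (exp(25*t) - 1)*exp(-5*t/2)/9.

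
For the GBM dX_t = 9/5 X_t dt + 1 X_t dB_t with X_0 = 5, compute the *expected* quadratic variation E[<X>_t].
E[<X>_t] = 125*exp(23*t/5)/23 - 125/23

<X>_t = int_0^t (1 * X_s)^2 ds. Taking expectation inside the integral: E[<X>_t] = 1^2 * int_0^t E[X_s^2] ds. For GBM, E[X_s^2] = x_0^2 * exp((2 mu + sigma^2) s). Integrating:
  E[<X>_t] = 1^2 * 5^2 * (exp((2*(9/5) + 1^2) t) - 1) / (2*(9/5) + 1^2)
           = 1^2 * 5^2 * (exp((23/5) t) - 1) / (23/5) = 125*exp(23*t/5)/23 - 125/23.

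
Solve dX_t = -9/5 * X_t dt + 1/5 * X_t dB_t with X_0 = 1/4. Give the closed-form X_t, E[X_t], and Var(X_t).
X_t = 1/4 * exp((-91/50) t + (1/5) B_t); E[X_t] = exp(-9*t/5)/4; Var(X_t) = (exp(t/25) - 1)*exp(-18*t/5)/16

For GBM dX = mu X dt + sigma X dB with X_0 = x_0, apply Itô to Y = log X: dY = (mu - sigma^2/2) dt + sigma dB, so Y_t = log(x_0) + (mu - sigma^2/2) t + sigma B_t and hence X_t = x_0 * exp((mu - sigma^2/2) t + sigma B_t).
With mu = -9/5, sigma = 1/5, x_0 = 1/4, this gives:
  X_t = 1/4 * exp((-91/50) * t + (1/5) * B_t).
Since sigma*B_t ~ Normal(0, sigma^2 t), E[exp(sigma*B_t)] = exp(sigma^2 t / 2); so E[X_t] = x_0 * exp((mu - sigma^2/2) t) * exp(sigma^2 t / 2) = x_0 * exp(mu t) = exp(-9*t/5)/4.
Var(X_t) = E[X_t^2] - (E[X_t])^2 = x_0^2 * exp(2 mu t) * (exp(sigma^2 t) - 1) = (exp(t/25) - 1)*exp(-18*t/5)/16.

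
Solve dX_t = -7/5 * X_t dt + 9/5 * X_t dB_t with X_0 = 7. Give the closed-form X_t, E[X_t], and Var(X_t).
X_t = 7 * exp((-151/50) t + (9/5) B_t); E[X_t] = 7*exp(-7*t/5); Var(X_t) = (49*exp(81*t/25) - 49)*exp(-14*t/5)

For GBM dX = mu X dt + sigma X dB with X_0 = x_0, apply Itô to Y = log X: dY = (mu - sigma^2/2) dt + sigma dB, so Y_t = log(x_0) + (mu - sigma^2/2) t + sigma B_t and hence X_t = x_0 * exp((mu - sigma^2/2) t + sigma B_t).
With mu = -7/5, sigma = 9/5, x_0 = 7, this gives:
  X_t = 7 * exp((-151/50) * t + (9/5) * B_t).
Since sigma*B_t ~ Normal(0, sigma^2 t), E[exp(sigma*B_t)] = exp(sigma^2 t / 2); so E[X_t] = x_0 * exp((mu - sigma^2/2) t) * exp(sigma^2 t / 2) = x_0 * exp(mu t) = 7*exp(-7*t/5).
Var(X_t) = E[X_t^2] - (E[X_t])^2 = x_0^2 * exp(2 mu t) * (exp(sigma^2 t) - 1) = (49*exp(81*t/25) - 49)*exp(-14*t/5).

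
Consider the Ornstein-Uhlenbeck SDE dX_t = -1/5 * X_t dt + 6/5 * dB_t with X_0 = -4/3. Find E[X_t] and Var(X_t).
E[X_t] = -4*exp(-t/5)/3; Var(X_t) = 18/5 - 18*exp(-2*t/5)/5

The OU SDE dX = -theta X dt + sigma dB admits the integrating factor exp(theta t): d(exp(theta t) X_t) = sigma exp(theta t) dB_t. Integrating from 0 to t:
  X_t = x_0 * exp(-theta t) + sigma * int_0^t exp(-theta (t-s)) dB_s.
The Itô integral has mean 0 and (by the Itô isometry) variance sigma^2 * int_0^t exp(-2 theta (t - s)) ds = sigma^2 * (1 - exp(-2 theta t)) / (2 theta).
With theta = 1/5, sigma = 6/5, x_0 = -4/3:
  E[X_t] = -4/3 * exp(-1/5 t) = -4*exp(-t/5)/3
  Var(X_t) = (6/5)^2 * (1 - exp(-2*1/5 t)) / (2 * 1/5) = 18/5 - 18*exp(-2*t/5)/5.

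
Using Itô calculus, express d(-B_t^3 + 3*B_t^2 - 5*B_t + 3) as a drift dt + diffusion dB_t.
d(-B_t^3 + 3*B_t^2 - 5*B_t + 3) = (3 - 3*B_t) dt + (-3*B_t^2 + 6*B_t - 5) dB_t

Itô's formula for f(B_t) gives d f(B_t) = f'(B_t) dB_t + (1/2) f''(B_t) dt. Compute derivatives of f(x) = -x^3 + 3*x^2 - 5*x + 3:
  f'(x)  = -3*x^2 + 6*x - 5
  f''(x) = 6 - 6*x
Substitute x = B_t and multiply the f'' term by 1/2:
  drift     = (1/2) * (6 - 6*x) evaluated at B_t = 3 - 3*B_t
  diffusion = (-3*x^2 + 6*x - 5) evaluated at B_t = -3*B_t^2 + 6*B_t - 5
Therefore d(-B_t^3 + 3*B_t^2 - 5*B_t + 3) = (3 - 3*B_t) dt + (-3*B_t^2 + 6*B_t - 5) dB_t.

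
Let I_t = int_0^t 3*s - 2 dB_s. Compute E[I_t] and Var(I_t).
E[I_t] = 0; Var(I_t) = t*(3*t^2 - 6*t + 4)

The Itô integral of a deterministic integrand f(s) has mean 0 because each increment f(s) * (B_{s+ds} - B_s) has mean 0. By the Itô isometry:
  Var( int_0^t f(s) dB_s ) = E[ (int_0^t f(s) dB_s)^2 ] = int_0^t f(s)^2 ds.
Here f(s) = 3*s - 2, so f(s)^2 = (3*s - 2)^2. Integrate:
  int_0^t ((3*s - 2)^2) ds = t*(3*t^2 - 6*t + 4).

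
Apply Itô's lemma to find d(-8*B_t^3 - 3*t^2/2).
d(-8*B_t^3 - 3*t^2/2) = (-24*B_t - 3*t) dt + (-24*B_t^2) dB_t

Itô's formula for f(t, x): d f(t, B_t) = (f_t + (1/2) f_xx) dt + f_x dB_t. Compute partials of f(t, x) = -3*t^2/2 - 8*x^3:
  f_t(t,x)  = -3*t
  f_x(t,x)  = -24*x^2
  f_xx(t,x) = -48*x
Assemble drift = f_t + (1/2) f_xx = -3*t - 24*x and diffusion = f_x = -24*x^2. Substituting x = B_t:
  d(-8*B_t^3 - 3*t^2/2) = (-24*B_t - 3*t) dt + (-24*B_t^2) dB_t.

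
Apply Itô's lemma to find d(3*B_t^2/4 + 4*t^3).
d(3*B_t^2/4 + 4*t^3) = (12*t^2 + 3/4) dt + (3*B_t/2) dB_t

Itô's formula for f(t, x): d f(t, B_t) = (f_t + (1/2) f_xx) dt + f_x dB_t. Compute partials of f(t, x) = 4*t^3 + 3*x^2/4:
  f_t(t,x)  = 12*t^2
  f_x(t,x)  = 3*x/2
  f_xx(t,x) = 3/2
Assemble drift = f_t + (1/2) f_xx = 12*t^2 + 3/4 and diffusion = f_x = 3*x/2. Substituting x = B_t:
  d(3*B_t^2/4 + 4*t^3) = (12*t^2 + 3/4) dt + (3*B_t/2) dB_t.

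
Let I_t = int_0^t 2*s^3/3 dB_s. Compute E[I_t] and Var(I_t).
E[I_t] = 0; Var(I_t) = 4*t^7/63

The Itô integral of a deterministic integrand f(s) has mean 0 because each increment f(s) * (B_{s+ds} - B_s) has mean 0. By the Itô isometry:
  Var( int_0^t f(s) dB_s ) = E[ (int_0^t f(s) dB_s)^2 ] = int_0^t f(s)^2 ds.
Here f(s) = 2*s^3/3, so f(s)^2 = 4*s^6/9. Integrate:
  int_0^t (4*s^6/9) ds = 4*t^7/63.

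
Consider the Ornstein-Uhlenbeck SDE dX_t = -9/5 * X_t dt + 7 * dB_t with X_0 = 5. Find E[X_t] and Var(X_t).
E[X_t] = 5*exp(-9*t/5); Var(X_t) = 245/18 - 245*exp(-18*t/5)/18

The OU SDE dX = -theta X dt + sigma dB admits the integrating factor exp(theta t): d(exp(theta t) X_t) = sigma exp(theta t) dB_t. Integrating from 0 to t:
  X_t = x_0 * exp(-theta t) + sigma * int_0^t exp(-theta (t-s)) dB_s.
The Itô integral has mean 0 and (by the Itô isometry) variance sigma^2 * int_0^t exp(-2 theta (t - s)) ds = sigma^2 * (1 - exp(-2 theta t)) / (2 theta).
With theta = 9/5, sigma = 7, x_0 = 5:
  E[X_t] = 5 * exp(-9/5 t) = 5*exp(-9*t/5)
  Var(X_t) = (7)^2 * (1 - exp(-2*9/5 t)) / (2 * 9/5) = 245/18 - 245*exp(-18*t/5)/18.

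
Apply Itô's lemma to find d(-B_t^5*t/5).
d(-B_t^5*t/5) = (B_t^3*(-B_t^2 - 10*t)/5) dt + (-B_t^4*t) dB_t

Itô's formula for f(t, x): d f(t, B_t) = (f_t + (1/2) f_xx) dt + f_x dB_t. Compute partials of f(t, x) = -t*x^5/5:
  f_t(t,x)  = -x^5/5
  f_x(t,x)  = -t*x^4
  f_xx(t,x) = -4*t*x^3
Assemble drift = f_t + (1/2) f_xx = x^3*(-10*t - x^2)/5 and diffusion = f_x = -t*x^4. Substituting x = B_t:
  d(-B_t^5*t/5) = (B_t^3*(-B_t^2 - 10*t)/5) dt + (-B_t^4*t) dB_t.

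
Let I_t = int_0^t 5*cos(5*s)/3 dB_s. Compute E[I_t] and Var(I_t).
E[I_t] = 0; Var(I_t) = 25*t/18 + 5*sin(10*t)/36

The Itô integral of a deterministic integrand f(s) has mean 0 because each increment f(s) * (B_{s+ds} - B_s) has mean 0. By the Itô isometry:
  Var( int_0^t f(s) dB_s ) = E[ (int_0^t f(s) dB_s)^2 ] = int_0^t f(s)^2 ds.
Here f(s) = 5*cos(5*s)/3, so f(s)^2 = 25*cos(5*s)^2/9. Integrate:
  int_0^t (25*cos(5*s)^2/9) ds = 25*t/18 + 5*sin(10*t)/36.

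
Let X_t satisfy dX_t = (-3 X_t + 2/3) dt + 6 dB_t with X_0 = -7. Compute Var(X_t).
Var(X_t) = 6 - 6*exp(-6*t)

The variance V(t) = Var(X_t) satisfies V'(t) = 2 a V(t) + c^2 with V(0) = 0 (drift coefficient is linear in X, diffusion is constant). With a = -3, c = 6, the solution is
  V(t) = (c^2 / (2 a)) * (exp(2 a t) - 1)
       = (6^2 / (2*(-3))) * (exp((-6) t) - 1)
       = 6 - 6*exp(-6*t).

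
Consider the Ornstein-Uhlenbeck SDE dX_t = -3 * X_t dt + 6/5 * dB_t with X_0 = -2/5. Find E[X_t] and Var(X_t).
E[X_t] = -2*exp(-3*t)/5; Var(X_t) = 6/25 - 6*exp(-6*t)/25

The OU SDE dX = -theta X dt + sigma dB admits the integrating factor exp(theta t): d(exp(theta t) X_t) = sigma exp(theta t) dB_t. Integrating from 0 to t:
  X_t = x_0 * exp(-theta t) + sigma * int_0^t exp(-theta (t-s)) dB_s.
The Itô integral has mean 0 and (by the Itô isometry) variance sigma^2 * int_0^t exp(-2 theta (t - s)) ds = sigma^2 * (1 - exp(-2 theta t)) / (2 theta).
With theta = 3, sigma = 6/5, x_0 = -2/5:
  E[X_t] = -2/5 * exp(-3 t) = -2*exp(-3*t)/5
  Var(X_t) = (6/5)^2 * (1 - exp(-2*3 t)) / (2 * 3) = 6/25 - 6*exp(-6*t)/25.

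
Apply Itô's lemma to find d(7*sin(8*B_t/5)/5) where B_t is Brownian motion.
d(7*sin(8*B_t/5)/5) = (-224*sin(8*B_t/5)/125) dt + (56*cos(8*B_t/5)/25) dB_t

Itô's formula for f(B_t) gives d f(B_t) = f'(B_t) dB_t + (1/2) f''(B_t) dt. Compute derivatives of f(x) = 7*sin(8*x/5)/5:
  f'(x)  = 56*cos(8*x/5)/25
  f''(x) = -448*sin(8*x/5)/125
Substitute x = B_t and multiply the f'' term by 1/2:
  drift     = (1/2) * (-448*sin(8*x/5)/125) evaluated at B_t = -224*sin(8*B_t/5)/125
  diffusion = (56*cos(8*x/5)/25) evaluated at B_t = 56*cos(8*B_t/5)/25
Therefore d(7*sin(8*B_t/5)/5) = (-224*sin(8*B_t/5)/125) dt + (56*cos(8*B_t/5)/25) dB_t.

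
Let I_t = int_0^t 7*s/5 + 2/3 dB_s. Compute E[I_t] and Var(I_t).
E[I_t] = 0; Var(I_t) = t*(147*t^2 + 210*t + 100)/225

The Itô integral of a deterministic integrand f(s) has mean 0 because each increment f(s) * (B_{s+ds} - B_s) has mean 0. By the Itô isometry:
  Var( int_0^t f(s) dB_s ) = E[ (int_0^t f(s) dB_s)^2 ] = int_0^t f(s)^2 ds.
Here f(s) = 7*s/5 + 2/3, so f(s)^2 = (21*s + 10)^2/225. Integrate:
  int_0^t ((21*s + 10)^2/225) ds = t*(147*t^2 + 210*t + 100)/225.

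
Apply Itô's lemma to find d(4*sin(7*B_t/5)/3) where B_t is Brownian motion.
d(4*sin(7*B_t/5)/3) = (-98*sin(7*B_t/5)/75) dt + (28*cos(7*B_t/5)/15) dB_t

Itô's formula for f(B_t) gives d f(B_t) = f'(B_t) dB_t + (1/2) f''(B_t) dt. Compute derivatives of f(x) = 4*sin(7*x/5)/3:
  f'(x)  = 28*cos(7*x/5)/15
  f''(x) = -196*sin(7*x/5)/75
Substitute x = B_t and multiply the f'' term by 1/2:
  drift     = (1/2) * (-196*sin(7*x/5)/75) evaluated at B_t = -98*sin(7*B_t/5)/75
  diffusion = (28*cos(7*x/5)/15) evaluated at B_t = 28*cos(7*B_t/5)/15
Therefore d(4*sin(7*B_t/5)/3) = (-98*sin(7*B_t/5)/75) dt + (28*cos(7*B_t/5)/15) dB_t.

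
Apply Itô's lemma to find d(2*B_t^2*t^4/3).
d(2*B_t^2*t^4/3) = (2*t^3*(4*B_t^2 + t)/3) dt + (4*B_t*t^4/3) dB_t

Itô's formula for f(t, x): d f(t, B_t) = (f_t + (1/2) f_xx) dt + f_x dB_t. Compute partials of f(t, x) = 2*t^4*x^2/3:
  f_t(t,x)  = 8*t^3*x^2/3
  f_x(t,x)  = 4*t^4*x/3
  f_xx(t,x) = 4*t^4/3
Assemble drift = f_t + (1/2) f_xx = 2*t^3*(t + 4*x^2)/3 and diffusion = f_x = 4*t^4*x/3. Substituting x = B_t:
  d(2*B_t^2*t^4/3) = (2*t^3*(4*B_t^2 + t)/3) dt + (4*B_t*t^4/3) dB_t.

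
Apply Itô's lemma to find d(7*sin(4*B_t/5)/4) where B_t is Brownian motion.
d(7*sin(4*B_t/5)/4) = (-14*sin(4*B_t/5)/25) dt + (7*cos(4*B_t/5)/5) dB_t

Itô's formula for f(B_t) gives d f(B_t) = f'(B_t) dB_t + (1/2) f''(B_t) dt. Compute derivatives of f(x) = 7*sin(4*x/5)/4:
  f'(x)  = 7*cos(4*x/5)/5
  f''(x) = -28*sin(4*x/5)/25
Substitute x = B_t and multiply the f'' term by 1/2:
  drift     = (1/2) * (-28*sin(4*x/5)/25) evaluated at B_t = -14*sin(4*B_t/5)/25
  diffusion = (7*cos(4*x/5)/5) evaluated at B_t = 7*cos(4*B_t/5)/5
Therefore d(7*sin(4*B_t/5)/4) = (-14*sin(4*B_t/5)/25) dt + (7*cos(4*B_t/5)/5) dB_t.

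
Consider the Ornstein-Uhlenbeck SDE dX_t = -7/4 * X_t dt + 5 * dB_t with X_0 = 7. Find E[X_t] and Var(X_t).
E[X_t] = 7*exp(-7*t/4); Var(X_t) = 50/7 - 50*exp(-7*t/2)/7

The OU SDE dX = -theta X dt + sigma dB admits the integrating factor exp(theta t): d(exp(theta t) X_t) = sigma exp(theta t) dB_t. Integrating from 0 to t:
  X_t = x_0 * exp(-theta t) + sigma * int_0^t exp(-theta (t-s)) dB_s.
The Itô integral has mean 0 and (by the Itô isometry) variance sigma^2 * int_0^t exp(-2 theta (t - s)) ds = sigma^2 * (1 - exp(-2 theta t)) / (2 theta).
With theta = 7/4, sigma = 5, x_0 = 7:
  E[X_t] = 7 * exp(-7/4 t) = 7*exp(-7*t/4)
  Var(X_t) = (5)^2 * (1 - exp(-2*7/4 t)) / (2 * 7/4) = 50/7 - 50*exp(-7*t/2)/7.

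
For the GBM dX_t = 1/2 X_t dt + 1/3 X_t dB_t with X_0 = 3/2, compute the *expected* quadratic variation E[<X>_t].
E[<X>_t] = 9*exp(10*t/9)/40 - 9/40

<X>_t = int_0^t ((1/3) * X_s)^2 ds. Taking expectation inside the integral: E[<X>_t] = (1/3)^2 * int_0^t E[X_s^2] ds. For GBM, E[X_s^2] = x_0^2 * exp((2 mu + sigma^2) s). Integrating:
  E[<X>_t] = (1/3)^2 * (3/2)^2 * (exp((2*(1/2) + (1/3)^2) t) - 1) / (2*(1/2) + (1/3)^2)
           = (1/3)^2 * (3/2)^2 * (exp((10/9) t) - 1) / (10/9) = 9*exp(10*t/9)/40 - 9/40.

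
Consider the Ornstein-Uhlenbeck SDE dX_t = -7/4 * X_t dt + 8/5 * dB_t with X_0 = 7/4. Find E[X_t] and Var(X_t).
E[X_t] = 7*exp(-7*t/4)/4; Var(X_t) = 128/175 - 128*exp(-7*t/2)/175

The OU SDE dX = -theta X dt + sigma dB admits the integrating factor exp(theta t): d(exp(theta t) X_t) = sigma exp(theta t) dB_t. Integrating from 0 to t:
  X_t = x_0 * exp(-theta t) + sigma * int_0^t exp(-theta (t-s)) dB_s.
The Itô integral has mean 0 and (by the Itô isometry) variance sigma^2 * int_0^t exp(-2 theta (t - s)) ds = sigma^2 * (1 - exp(-2 theta t)) / (2 theta).
With theta = 7/4, sigma = 8/5, x_0 = 7/4:
  E[X_t] = 7/4 * exp(-7/4 t) = 7*exp(-7*t/4)/4
  Var(X_t) = (8/5)^2 * (1 - exp(-2*7/4 t)) / (2 * 7/4) = 128/175 - 128*exp(-7*t/2)/175.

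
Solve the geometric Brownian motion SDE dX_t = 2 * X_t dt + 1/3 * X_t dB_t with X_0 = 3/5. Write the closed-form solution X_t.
X_t = 3/5 * exp((35/18) * t + (1/3) * B_t)

For GBM dX = mu X dt + sigma X dB with X_0 = x_0, apply Itô to Y = log X: dY = (mu - sigma^2/2) dt + sigma dB, so Y_t = log(x_0) + (mu - sigma^2/2) t + sigma B_t and hence X_t = x_0 * exp((mu - sigma^2/2) t + sigma B_t).
With mu = 2, sigma = 1/3, x_0 = 3/5, this gives:
  X_t = 3/5 * exp((35/18) * t + (1/3) * B_t).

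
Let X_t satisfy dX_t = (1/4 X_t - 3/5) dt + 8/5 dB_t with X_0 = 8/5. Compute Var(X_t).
Var(X_t) = 128*exp(t/2)/25 - 128/25

The variance V(t) = Var(X_t) satisfies V'(t) = 2 a V(t) + c^2 with V(0) = 0 (drift coefficient is linear in X, diffusion is constant). With a = 1/4, c = 8/5, the solution is
  V(t) = (c^2 / (2 a)) * (exp(2 a t) - 1)
       = ((8/5)^2 / (2*(1/4))) * (exp((1/2) t) - 1)
       = 128*exp(t/2)/25 - 128/25.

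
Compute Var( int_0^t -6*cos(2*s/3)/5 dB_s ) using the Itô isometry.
Var = 18*t/25 + 27*sin(4*t/3)/50

The Itô integral of a deterministic integrand f(s) has mean 0 because each increment f(s) * (B_{s+ds} - B_s) has mean 0. By the Itô isometry:
  Var( int_0^t f(s) dB_s ) = E[ (int_0^t f(s) dB_s)^2 ] = int_0^t f(s)^2 ds.
Here f(s) = -6*cos(2*s/3)/5, so f(s)^2 = 36*cos(2*s/3)^2/25. Integrate:
  int_0^t (36*cos(2*s/3)^2/25) ds = 18*t/25 + 27*sin(4*t/3)/50.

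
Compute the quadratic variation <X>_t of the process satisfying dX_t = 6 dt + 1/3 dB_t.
<X>_t = t/9

For an Itô process dX_t = a(t) dt + b(t) dB_t, the quadratic variation is <X>_t = int_0^t b(s)^2 ds (the drift term does not contribute). Here b(s) = 1/3, so
  b(s)^2 = 1/9.
Integrating from 0 to t:
  <X>_t = int_0^t (1/9) ds = t/9.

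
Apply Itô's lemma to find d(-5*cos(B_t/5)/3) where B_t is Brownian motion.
d(-5*cos(B_t/5)/3) = (cos(B_t/5)/30) dt + (sin(B_t/5)/3) dB_t

Itô's formula for f(B_t) gives d f(B_t) = f'(B_t) dB_t + (1/2) f''(B_t) dt. Compute derivatives of f(x) = -5*cos(x/5)/3:
  f'(x)  = sin(x/5)/3
  f''(x) = cos(x/5)/15
Substitute x = B_t and multiply the f'' term by 1/2:
  drift     = (1/2) * (cos(x/5)/15) evaluated at B_t = cos(B_t/5)/30
  diffusion = (sin(x/5)/3) evaluated at B_t = sin(B_t/5)/3
Therefore d(-5*cos(B_t/5)/3) = (cos(B_t/5)/30) dt + (sin(B_t/5)/3) dB_t.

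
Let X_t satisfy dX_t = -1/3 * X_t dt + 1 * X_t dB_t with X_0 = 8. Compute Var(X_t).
Var(X_t) = (64*exp(t) - 64)*exp(-2*t/3)

For GBM dX = mu X dt + sigma X dB with X_0 = x_0, apply Itô to Y = log X: dY = (mu - sigma^2/2) dt + sigma dB, so Y_t = log(x_0) + (mu - sigma^2/2) t + sigma B_t and hence X_t = x_0 * exp((mu - sigma^2/2) t + sigma B_t).
With mu = -1/3, sigma = 1, x_0 = 8, this gives:
  X_t = 8 * exp((-5/6) * t + (1) * B_t).
Since sigma*B_t ~ Normal(0, sigma^2 t), E[exp(sigma*B_t)] = exp(sigma^2 t / 2); so E[X_t] = x_0 * exp((mu - sigma^2/2) t) * exp(sigma^2 t / 2) = x_0 * exp(mu t) = 8*exp(-t/3).
Var(X_t) = E[X_t^2] - (E[X_t])^2 = x_0^2 * exp(2 mu t) * (exp(sigma^2 t) - 1) = (64*exp(t) - 64)*exp(-2*t/3).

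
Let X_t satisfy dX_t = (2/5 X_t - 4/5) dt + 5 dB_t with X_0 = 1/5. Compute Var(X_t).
Var(X_t) = 125*exp(4*t/5)/4 - 125/4

The variance V(t) = Var(X_t) satisfies V'(t) = 2 a V(t) + c^2 with V(0) = 0 (drift coefficient is linear in X, diffusion is constant). With a = 2/5, c = 5, the solution is
  V(t) = (c^2 / (2 a)) * (exp(2 a t) - 1)
       = (5^2 / (2*(2/5))) * (exp((4/5) t) - 1)
       = 125*exp(4*t/5)/4 - 125/4.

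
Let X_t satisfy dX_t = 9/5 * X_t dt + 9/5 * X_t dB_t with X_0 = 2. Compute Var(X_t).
Var(X_t) = 4*(exp(81*t/25) - 1)*exp(18*t/5)

For GBM dX = mu X dt + sigma X dB with X_0 = x_0, apply Itô to Y = log X: dY = (mu - sigma^2/2) dt + sigma dB, so Y_t = log(x_0) + (mu - sigma^2/2) t + sigma B_t and hence X_t = x_0 * exp((mu - sigma^2/2) t + sigma B_t).
With mu = 9/5, sigma = 9/5, x_0 = 2, this gives:
  X_t = 2 * exp((9/50) * t + (9/5) * B_t).
Since sigma*B_t ~ Normal(0, sigma^2 t), E[exp(sigma*B_t)] = exp(sigma^2 t / 2); so E[X_t] = x_0 * exp((mu - sigma^2/2) t) * exp(sigma^2 t / 2) = x_0 * exp(mu t) = 2*exp(9*t/5).
Var(X_t) = E[X_t^2] - (E[X_t])^2 = x_0^2 * exp(2 mu t) * (exp(sigma^2 t) - 1) = 4*(exp(81*t/25) - 1)*exp(18*t/5).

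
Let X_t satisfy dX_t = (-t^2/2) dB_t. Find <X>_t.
<X>_t = t^5/20

For an Itô process dX_t = a(t) dt + b(t) dB_t, the quadratic variation is <X>_t = int_0^t b(s)^2 ds (the drift term does not contribute). Here b(s) = -s^2/2, so
  b(s)^2 = s^4/4.
Integrating from 0 to t:
  <X>_t = int_0^t (s^4/4) ds = t^5/20.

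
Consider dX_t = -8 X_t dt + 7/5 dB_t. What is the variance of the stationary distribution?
lim Var(X_t) = 49/400

The OU SDE dX = -theta X dt + sigma dB admits the integrating factor exp(theta t): d(exp(theta t) X_t) = sigma exp(theta t) dB_t. Integrating from 0 to t gives X_t = x_0 * exp(-theta t) + sigma * int_0^t exp(-theta (t-s)) dB_s for any initial x_0. The Itô integral has variance (by the Itô isometry) sigma^2 * int_0^t exp(-2 theta (t - s)) ds = sigma^2 * (1 - exp(-2 theta t)) / (2 theta), independent of x_0.
With theta = 8, sigma = 7/5:
  Var(X_t) = (7/5)^2 * (1 - exp(-2*8 t)) / (2 * 8) = 49/400 - 49*exp(-16*t)/400.
As t -> infinity, exp(-2*8 t) -> 0, so the stationary variance is sigma^2 / (2 theta) = 49/400.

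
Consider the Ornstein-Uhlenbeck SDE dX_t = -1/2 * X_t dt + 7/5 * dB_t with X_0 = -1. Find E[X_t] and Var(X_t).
E[X_t] = -exp(-t/2); Var(X_t) = 49/25 - 49*exp(-t)/25

The OU SDE dX = -theta X dt + sigma dB admits the integrating factor exp(theta t): d(exp(theta t) X_t) = sigma exp(theta t) dB_t. Integrating from 0 to t:
  X_t = x_0 * exp(-theta t) + sigma * int_0^t exp(-theta (t-s)) dB_s.
The Itô integral has mean 0 and (by the Itô isometry) variance sigma^2 * int_0^t exp(-2 theta (t - s)) ds = sigma^2 * (1 - exp(-2 theta t)) / (2 theta).
With theta = 1/2, sigma = 7/5, x_0 = -1:
  E[X_t] = -1 * exp(-1/2 t) = -exp(-t/2)
  Var(X_t) = (7/5)^2 * (1 - exp(-2*1/2 t)) / (2 * 1/2) = 49/25 - 49*exp(-t)/25.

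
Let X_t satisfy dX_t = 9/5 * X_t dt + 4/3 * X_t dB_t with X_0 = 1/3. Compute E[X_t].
E[X_t] = exp(9*t/5)/3

For GBM dX = mu X dt + sigma X dB with X_0 = x_0, apply Itô to Y = log X: dY = (mu - sigma^2/2) dt + sigma dB, so Y_t = log(x_0) + (mu - sigma^2/2) t + sigma B_t and hence X_t = x_0 * exp((mu - sigma^2/2) t + sigma B_t).
With mu = 9/5, sigma = 4/3, x_0 = 1/3, this gives:
  X_t = 1/3 * exp((41/45) * t + (4/3) * B_t).
Since sigma*B_t ~ Normal(0, sigma^2 t), E[exp(sigma*B_t)] = exp(sigma^2 t / 2); so E[X_t] = x_0 * exp((mu - sigma^2/2) t) * exp(sigma^2 t / 2) = x_0 * exp(mu t) = exp(9*t/5)/3.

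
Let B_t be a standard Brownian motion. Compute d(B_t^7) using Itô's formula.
d(B_t^7) = (21*B_t^5) dt + (7*B_t^6) dB_t

Itô's formula for f(B_t) gives d f(B_t) = f'(B_t) dB_t + (1/2) f''(B_t) dt. Compute derivatives of f(x) = x^7:
  f'(x)  = 7*x^6
  f''(x) = 42*x^5
Substitute x = B_t and multiply the f'' term by 1/2:
  drift     = (1/2) * (42*x^5) evaluated at B_t = 21*B_t^5
  diffusion = (7*x^6) evaluated at B_t = 7*B_t^6
Therefore d(B_t^7) = (21*B_t^5) dt + (7*B_t^6) dB_t.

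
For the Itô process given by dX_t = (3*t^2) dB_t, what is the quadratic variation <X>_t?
<X>_t = 9*t^5/5

For an Itô process dX_t = a(t) dt + b(t) dB_t, the quadratic variation is <X>_t = int_0^t b(s)^2 ds (the drift term does not contribute). Here b(s) = 3*s^2, so
  b(s)^2 = 9*s^4.
Integrating from 0 to t:
  <X>_t = int_0^t (9*s^4) ds = 9*t^5/5.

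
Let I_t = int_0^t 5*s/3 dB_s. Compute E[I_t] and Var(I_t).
E[I_t] = 0; Var(I_t) = 25*t^3/27

The Itô integral of a deterministic integrand f(s) has mean 0 because each increment f(s) * (B_{s+ds} - B_s) has mean 0. By the Itô isometry:
  Var( int_0^t f(s) dB_s ) = E[ (int_0^t f(s) dB_s)^2 ] = int_0^t f(s)^2 ds.
Here f(s) = 5*s/3, so f(s)^2 = 25*s^2/9. Integrate:
  int_0^t (25*s^2/9) ds = 25*t^3/27.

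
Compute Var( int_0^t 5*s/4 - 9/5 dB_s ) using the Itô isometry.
Var = t*(625*t^2 - 2700*t + 3888)/1200

The Itô integral of a deterministic integrand f(s) has mean 0 because each increment f(s) * (B_{s+ds} - B_s) has mean 0. By the Itô isometry:
  Var( int_0^t f(s) dB_s ) = E[ (int_0^t f(s) dB_s)^2 ] = int_0^t f(s)^2 ds.
Here f(s) = 5*s/4 - 9/5, so f(s)^2 = (25*s - 36)^2/400. Integrate:
  int_0^t ((25*s - 36)^2/400) ds = t*(625*t^2 - 2700*t + 3888)/1200.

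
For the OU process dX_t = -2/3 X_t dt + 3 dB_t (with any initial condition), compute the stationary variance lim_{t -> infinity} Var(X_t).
lim Var(X_t) = 27/4

The OU SDE dX = -theta X dt + sigma dB admits the integrating factor exp(theta t): d(exp(theta t) X_t) = sigma exp(theta t) dB_t. Integrating from 0 to t gives X_t = x_0 * exp(-theta t) + sigma * int_0^t exp(-theta (t-s)) dB_s for any initial x_0. The Itô integral has variance (by the Itô isometry) sigma^2 * int_0^t exp(-2 theta (t - s)) ds = sigma^2 * (1 - exp(-2 theta t)) / (2 theta), independent of x_0.
With theta = 2/3, sigma = 3:
  Var(X_t) = (3)^2 * (1 - exp(-2*2/3 t)) / (2 * 2/3) = 27/4 - 27*exp(-4*t/3)/4.
As t -> infinity, exp(-2*2/3 t) -> 0, so the stationary variance is sigma^2 / (2 theta) = 27/4.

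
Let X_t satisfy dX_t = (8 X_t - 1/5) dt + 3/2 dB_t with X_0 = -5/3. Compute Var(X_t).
Var(X_t) = 9*exp(16*t)/64 - 9/64

The variance V(t) = Var(X_t) satisfies V'(t) = 2 a V(t) + c^2 with V(0) = 0 (drift coefficient is linear in X, diffusion is constant). With a = 8, c = 3/2, the solution is
  V(t) = (c^2 / (2 a)) * (exp(2 a t) - 1)
       = ((3/2)^2 / (2*8)) * (exp(16 t) - 1)
       = 9*exp(16*t)/64 - 9/64.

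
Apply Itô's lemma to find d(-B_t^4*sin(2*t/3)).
d(-B_t^4*sin(2*t/3)) = (-2*B_t^2*(B_t^2*cos(2*t/3) + 9*sin(2*t/3))/3) dt + (-4*B_t^3*sin(2*t/3)) dB_t

Itô's formula for f(t, x): d f(t, B_t) = (f_t + (1/2) f_xx) dt + f_x dB_t. Compute partials of f(t, x) = -x^4*sin(2*t/3):
  f_t(t,x)  = -2*x^4*cos(2*t/3)/3
  f_x(t,x)  = -4*x^3*sin(2*t/3)
  f_xx(t,x) = -12*x^2*sin(2*t/3)
Assemble drift = f_t + (1/2) f_xx = -2*x^2*(x^2*cos(2*t/3) + 9*sin(2*t/3))/3 and diffusion = f_x = -4*x^3*sin(2*t/3). Substituting x = B_t:
  d(-B_t^4*sin(2*t/3)) = (-2*B_t^2*(B_t^2*cos(2*t/3) + 9*sin(2*t/3))/3) dt + (-4*B_t^3*sin(2*t/3)) dB_t.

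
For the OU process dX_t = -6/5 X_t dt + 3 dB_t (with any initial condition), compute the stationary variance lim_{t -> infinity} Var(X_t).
lim Var(X_t) = 15/4

The OU SDE dX = -theta X dt + sigma dB admits the integrating factor exp(theta t): d(exp(theta t) X_t) = sigma exp(theta t) dB_t. Integrating from 0 to t gives X_t = x_0 * exp(-theta t) + sigma * int_0^t exp(-theta (t-s)) dB_s for any initial x_0. The Itô integral has variance (by the Itô isometry) sigma^2 * int_0^t exp(-2 theta (t - s)) ds = sigma^2 * (1 - exp(-2 theta t)) / (2 theta), independent of x_0.
With theta = 6/5, sigma = 3:
  Var(X_t) = (3)^2 * (1 - exp(-2*6/5 t)) / (2 * 6/5) = 15/4 - 15*exp(-12*t/5)/4.
As t -> infinity, exp(-2*6/5 t) -> 0, so the stationary variance is sigma^2 / (2 theta) = 15/4.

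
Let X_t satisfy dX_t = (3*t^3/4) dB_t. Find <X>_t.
<X>_t = 9*t^7/112

For an Itô process dX_t = a(t) dt + b(t) dB_t, the quadratic variation is <X>_t = int_0^t b(s)^2 ds (the drift term does not contribute). Here b(s) = 3*s^3/4, so
  b(s)^2 = 9*s^6/16.
Integrating from 0 to t:
  <X>_t = int_0^t (9*s^6/16) ds = 9*t^7/112.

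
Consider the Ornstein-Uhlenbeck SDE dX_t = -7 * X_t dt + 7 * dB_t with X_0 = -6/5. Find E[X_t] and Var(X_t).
E[X_t] = -6*exp(-7*t)/5; Var(X_t) = 7/2 - 7*exp(-14*t)/2

The OU SDE dX = -theta X dt + sigma dB admits the integrating factor exp(theta t): d(exp(theta t) X_t) = sigma exp(theta t) dB_t. Integrating from 0 to t:
  X_t = x_0 * exp(-theta t) + sigma * int_0^t exp(-theta (t-s)) dB_s.
The Itô integral has mean 0 and (by the Itô isometry) variance sigma^2 * int_0^t exp(-2 theta (t - s)) ds = sigma^2 * (1 - exp(-2 theta t)) / (2 theta).
With theta = 7, sigma = 7, x_0 = -6/5:
  E[X_t] = -6/5 * exp(-7 t) = -6*exp(-7*t)/5
  Var(X_t) = (7)^2 * (1 - exp(-2*7 t)) / (2 * 7) = 7/2 - 7*exp(-14*t)/2.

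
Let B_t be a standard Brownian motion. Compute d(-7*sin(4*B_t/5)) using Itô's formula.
d(-7*sin(4*B_t/5)) = (56*sin(4*B_t/5)/25) dt + (-28*cos(4*B_t/5)/5) dB_t

Itô's formula for f(B_t) gives d f(B_t) = f'(B_t) dB_t + (1/2) f''(B_t) dt. Compute derivatives of f(x) = -7*sin(4*x/5):
  f'(x)  = -28*cos(4*x/5)/5
  f''(x) = 112*sin(4*x/5)/25
Substitute x = B_t and multiply the f'' term by 1/2:
  drift     = (1/2) * (112*sin(4*x/5)/25) evaluated at B_t = 56*sin(4*B_t/5)/25
  diffusion = (-28*cos(4*x/5)/5) evaluated at B_t = -28*cos(4*B_t/5)/5
Therefore d(-7*sin(4*B_t/5)) = (56*sin(4*B_t/5)/25) dt + (-28*cos(4*B_t/5)/5) dB_t.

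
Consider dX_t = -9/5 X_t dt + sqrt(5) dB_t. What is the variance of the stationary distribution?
lim Var(X_t) = 25/18

The OU SDE dX = -theta X dt + sigma dB admits the integrating factor exp(theta t): d(exp(theta t) X_t) = sigma exp(theta t) dB_t. Integrating from 0 to t gives X_t = x_0 * exp(-theta t) + sigma * int_0^t exp(-theta (t-s)) dB_s for any initial x_0. The Itô integral has variance (by the Itô isometry) sigma^2 * int_0^t exp(-2 theta (t - s)) ds = sigma^2 * (1 - exp(-2 theta t)) / (2 theta), independent of x_0.
With theta = 9/5, sigma = sqrt(5):
  Var(X_t) = (sqrt(5))^2 * (1 - exp(-2*9/5 t)) / (2 * 9/5) = 25/18 - 25*exp(-18*t/5)/18.
As t -> infinity, exp(-2*9/5 t) -> 0, so the stationary variance is sigma^2 / (2 theta) = 25/18.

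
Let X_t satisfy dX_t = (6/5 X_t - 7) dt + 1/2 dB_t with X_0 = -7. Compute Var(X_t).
Var(X_t) = 5*exp(12*t/5)/48 - 5/48

The variance V(t) = Var(X_t) satisfies V'(t) = 2 a V(t) + c^2 with V(0) = 0 (drift coefficient is linear in X, diffusion is constant). With a = 6/5, c = 1/2, the solution is
  V(t) = (c^2 / (2 a)) * (exp(2 a t) - 1)
       = ((1/2)^2 / (2*(6/5))) * (exp((12/5) t) - 1)
       = 5*exp(12*t/5)/48 - 5/48.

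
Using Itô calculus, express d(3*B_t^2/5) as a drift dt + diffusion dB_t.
d(3*B_t^2/5) = (3/5) dt + (6*B_t/5) dB_t

Itô's formula for f(B_t) gives d f(B_t) = f'(B_t) dB_t + (1/2) f''(B_t) dt. Compute derivatives of f(x) = 3*x^2/5:
  f'(x)  = 6*x/5
  f''(x) = 6/5
Substitute x = B_t and multiply the f'' term by 1/2:
  drift     = (1/2) * (6/5) evaluated at B_t = 3/5
  diffusion = (6*x/5) evaluated at B_t = 6*B_t/5
Therefore d(3*B_t^2/5) = (3/5) dt + (6*B_t/5) dB_t.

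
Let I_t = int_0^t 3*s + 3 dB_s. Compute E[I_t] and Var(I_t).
E[I_t] = 0; Var(I_t) = 3*t*(t^2 + 3*t + 3)

The Itô integral of a deterministic integrand f(s) has mean 0 because each increment f(s) * (B_{s+ds} - B_s) has mean 0. By the Itô isometry:
  Var( int_0^t f(s) dB_s ) = E[ (int_0^t f(s) dB_s)^2 ] = int_0^t f(s)^2 ds.
Here f(s) = 3*s + 3, so f(s)^2 = 9*(s + 1)^2. Integrate:
  int_0^t (9*(s + 1)^2) ds = 3*t*(t^2 + 3*t + 3).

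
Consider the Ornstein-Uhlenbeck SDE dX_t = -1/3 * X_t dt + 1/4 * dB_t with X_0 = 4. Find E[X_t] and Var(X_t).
E[X_t] = 4*exp(-t/3); Var(X_t) = 3/32 - 3*exp(-2*t/3)/32

The OU SDE dX = -theta X dt + sigma dB admits the integrating factor exp(theta t): d(exp(theta t) X_t) = sigma exp(theta t) dB_t. Integrating from 0 to t:
  X_t = x_0 * exp(-theta t) + sigma * int_0^t exp(-theta (t-s)) dB_s.
The Itô integral has mean 0 and (by the Itô isometry) variance sigma^2 * int_0^t exp(-2 theta (t - s)) ds = sigma^2 * (1 - exp(-2 theta t)) / (2 theta).
With theta = 1/3, sigma = 1/4, x_0 = 4:
  E[X_t] = 4 * exp(-1/3 t) = 4*exp(-t/3)
  Var(X_t) = (1/4)^2 * (1 - exp(-2*1/3 t)) / (2 * 1/3) = 3/32 - 3*exp(-2*t/3)/32.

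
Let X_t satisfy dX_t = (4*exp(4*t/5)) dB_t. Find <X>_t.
<X>_t = 10*exp(8*t/5) - 10

For an Itô process dX_t = a(t) dt + b(t) dB_t, the quadratic variation is <X>_t = int_0^t b(s)^2 ds (the drift term does not contribute). Here b(s) = 4*exp(4*s/5), so
  b(s)^2 = 16*exp(8*s/5).
Integrating from 0 to t:
  <X>_t = int_0^t (16*exp(8*s/5)) ds = 10*exp(8*t/5) - 10.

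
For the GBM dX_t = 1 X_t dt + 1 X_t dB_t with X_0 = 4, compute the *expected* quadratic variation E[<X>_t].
E[<X>_t] = 16*exp(3*t)/3 - 16/3

<X>_t = int_0^t (1 * X_s)^2 ds. Taking expectation inside the integral: E[<X>_t] = 1^2 * int_0^t E[X_s^2] ds. For GBM, E[X_s^2] = x_0^2 * exp((2 mu + sigma^2) s). Integrating:
  E[<X>_t] = 1^2 * 4^2 * (exp((2*1 + 1^2) t) - 1) / (2*1 + 1^2)
           = 1^2 * 4^2 * (exp(3 t) - 1) / 3 = 16*exp(3*t)/3 - 16/3.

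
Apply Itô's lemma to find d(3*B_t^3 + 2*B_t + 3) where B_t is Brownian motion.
d(3*B_t^3 + 2*B_t + 3) = (9*B_t) dt + (9*B_t^2 + 2) dB_t

Itô's formula for f(B_t) gives d f(B_t) = f'(B_t) dB_t + (1/2) f''(B_t) dt. Compute derivatives of f(x) = 3*x^3 + 2*x + 3:
  f'(x)  = 9*x^2 + 2
  f''(x) = 18*x
Substitute x = B_t and multiply the f'' term by 1/2:
  drift     = (1/2) * (18*x) evaluated at B_t = 9*B_t
  diffusion = (9*x^2 + 2) evaluated at B_t = 9*B_t^2 + 2
Therefore d(3*B_t^3 + 2*B_t + 3) = (9*B_t) dt + (9*B_t^2 + 2) dB_t.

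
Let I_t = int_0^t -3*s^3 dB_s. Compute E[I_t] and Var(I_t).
E[I_t] = 0; Var(I_t) = 9*t^7/7

The Itô integral of a deterministic integrand f(s) has mean 0 because each increment f(s) * (B_{s+ds} - B_s) has mean 0. By the Itô isometry:
  Var( int_0^t f(s) dB_s ) = E[ (int_0^t f(s) dB_s)^2 ] = int_0^t f(s)^2 ds.
Here f(s) = -3*s^3, so f(s)^2 = 9*s^6. Integrate:
  int_0^t (9*s^6) ds = 9*t^7/7.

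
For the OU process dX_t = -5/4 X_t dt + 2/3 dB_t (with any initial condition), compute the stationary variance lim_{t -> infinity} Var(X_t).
lim Var(X_t) = 8/45

The OU SDE dX = -theta X dt + sigma dB admits the integrating factor exp(theta t): d(exp(theta t) X_t) = sigma exp(theta t) dB_t. Integrating from 0 to t gives X_t = x_0 * exp(-theta t) + sigma * int_0^t exp(-theta (t-s)) dB_s for any initial x_0. The Itô integral has variance (by the Itô isometry) sigma^2 * int_0^t exp(-2 theta (t - s)) ds = sigma^2 * (1 - exp(-2 theta t)) / (2 theta), independent of x_0.
With theta = 5/4, sigma = 2/3:
  Var(X_t) = (2/3)^2 * (1 - exp(-2*5/4 t)) / (2 * 5/4) = 8/45 - 8*exp(-5*t/2)/45.
As t -> infinity, exp(-2*5/4 t) -> 0, so the stationary variance is sigma^2 / (2 theta) = 8/45.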